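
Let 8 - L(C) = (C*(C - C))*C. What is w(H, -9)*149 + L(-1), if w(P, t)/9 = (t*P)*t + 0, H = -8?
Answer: -868960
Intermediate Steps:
L(C) = 8 (L(C) = 8 - C*(C - C)*C = 8 - C*0*C = 8 - 0*C = 8 - 1*0 = 8 + 0 = 8)
w(P, t) = 9*P*t**2 (w(P, t) = 9*((t*P)*t + 0) = 9*((P*t)*t + 0) = 9*(P*t**2 + 0) = 9*(P*t**2) = 9*P*t**2)
w(H, -9)*149 + L(-1) = (9*(-8)*(-9)**2)*149 + 8 = (9*(-8)*81)*149 + 8 = -5832*149 + 8 = -868968 + 8 = -868960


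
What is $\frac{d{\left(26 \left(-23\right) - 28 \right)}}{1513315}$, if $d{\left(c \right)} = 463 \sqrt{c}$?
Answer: $\frac{463 i \sqrt{626}}{1513315} \approx 0.0076549 i$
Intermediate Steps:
$\frac{d{\left(26 \left(-23\right) - 28 \right)}}{1513315} = \frac{463 \sqrt{26 \left(-23\right) - 28}}{1513315} = 463 \sqrt{-598 - 28} \cdot \frac{1}{1513315} = 463 \sqrt{-626} \cdot \frac{1}{1513315} = 463 i \sqrt{626} \cdot \frac{1}{1513315} = \frac{463 i \sqrt{626}}{1513315}$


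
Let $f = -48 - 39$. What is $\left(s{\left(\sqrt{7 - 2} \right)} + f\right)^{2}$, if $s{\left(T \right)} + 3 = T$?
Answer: $\left(90 - \sqrt{5}\right)^{2} \approx 7702.5$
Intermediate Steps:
$s{\left(T \right)} = -3 + T$
$f = -87$ ($f = -48 - 39 = -87$)
$\left(s{\left(\sqrt{7 - 2} \right)} + f\right)^{2} = \left(\left(-3 + \sqrt{7 - 2}\right) - 87\right)^{2} = \left(\left(-3 + \sqrt{5}\right) - 87\right)^{2} = \left(-90 + \sqrt{5}\right)^{2}$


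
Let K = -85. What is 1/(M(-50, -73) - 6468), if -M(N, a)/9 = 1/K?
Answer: -85/549771 ≈ -0.00015461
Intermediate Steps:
M(N, a) = 9/85 (M(N, a) = -9/(-85) = -9*(-1/85) = 9/85)
1/(M(-50, -73) - 6468) = 1/(9/85 - 6468) = 1/(-549771/85) = -85/549771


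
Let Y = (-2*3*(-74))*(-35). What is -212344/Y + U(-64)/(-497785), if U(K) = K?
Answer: 1057026526/77355789 ≈ 13.664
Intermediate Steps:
Y = -15540 (Y = -6*(-74)*(-35) = 444*(-35) = -15540)
-212344/Y + U(-64)/(-497785) = -212344/(-15540) - 64/(-497785) = -212344*(-1/15540) - 64*(-1/497785) = 53086/3885 + 64/497785 = 1057026526/77355789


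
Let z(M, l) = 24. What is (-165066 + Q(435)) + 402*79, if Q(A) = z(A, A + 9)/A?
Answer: -19329652/145 ≈ -1.3331e+5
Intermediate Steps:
Q(A) = 24/A
(-165066 + Q(435)) + 402*79 = (-165066 + 24/435) + 402*79 = (-165066 + 24*(1/435)) + 31758 = (-165066 + 8/145) + 31758 = -23934562/145 + 31758 = -19329652/145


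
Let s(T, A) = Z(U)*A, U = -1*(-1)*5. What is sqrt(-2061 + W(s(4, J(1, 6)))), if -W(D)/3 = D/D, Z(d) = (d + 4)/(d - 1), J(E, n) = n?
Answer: 4*I*sqrt(129) ≈ 45.431*I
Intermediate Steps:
U = 5 (U = 1*5 = 5)
Z(d) = (4 + d)/(-1 + d)
s(T, A) = 9*A/4 (s(T, A) = ((4 + 5)/(-1 + 5))*A = (9/4)*A = ((1/4)*9)*A = 9*A/4)
W(D) = -3 (W(D) = -3*D/D = -3*1 = -3)
sqrt(-2061 + W(s(4, J(1, 6)))) = sqrt(-2061 - 3) = sqrt(-2064) = 4*I*sqrt(129)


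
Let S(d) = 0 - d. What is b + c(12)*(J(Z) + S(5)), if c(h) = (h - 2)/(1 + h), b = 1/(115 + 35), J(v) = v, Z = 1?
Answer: -5987/1950 ≈ -3.0703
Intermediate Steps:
b = 1/150 ≈ 0.0066667
c(h) = (-2 + h)/(1 + h)
S(d) = -d
b + c(12)*(J(Z) + S(5)) = 1/150 + ((-2 + 12)/(1 + 12))*(1 - 1*5) = 1/150 + (10/13)*(1 - 5) = 1/150 + ((1/13)*10)*(-4) = 1/150 + (10/13)*(-4) = 1/150 - 40/13 = -5987/1950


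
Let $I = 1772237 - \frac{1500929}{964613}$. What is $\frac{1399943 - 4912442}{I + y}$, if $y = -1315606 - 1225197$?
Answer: $\frac{1129400732629}{247123418629} \approx 4.5702$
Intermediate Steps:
$y = -2540803$
$I = \frac{1709521348352}{964613}$ ($I = 1772237 - 1500929 \cdot \frac{1}{964613} = 1772237 - \frac{1500929}{964613} = \frac{1709521348352}{964613} \approx 1.7722 \cdot 10^{6}$)
$\frac{1399943 - 4912442}{I + y} = \frac{1399943 - 4912442}{\frac{1709521348352}{964613} - 2540803} = - \frac{3512499}{- \frac{741370255887}{964613}} = \left(-3512499\right) \left(- \frac{964613}{741370255887}\right) = \frac{1129400732629}{247123418629}$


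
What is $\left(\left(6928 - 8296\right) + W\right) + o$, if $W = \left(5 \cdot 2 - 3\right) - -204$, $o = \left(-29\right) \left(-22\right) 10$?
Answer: $5223$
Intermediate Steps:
$o = 6380$ ($o = 638 \cdot 10 = 6380$)
$W = 211$ ($W = \left(10 - 3\right) + 204 = 7 + 204 = 211$)
$\left(\left(6928 - 8296\right) + W\right) + o = \left(\left(6928 - 8296\right) + 211\right) + 6380 = \left(-1368 + 211\right) + 6380 = -1157 + 6380 = 5223$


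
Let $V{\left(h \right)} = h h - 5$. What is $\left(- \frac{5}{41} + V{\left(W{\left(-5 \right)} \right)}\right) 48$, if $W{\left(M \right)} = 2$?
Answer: $- \frac{2208}{41} \approx -53.854$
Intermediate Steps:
$V{\left(h \right)} = -5 + h^{2}$ ($V{\left(h \right)} = h^{2} - 5 = -5 + h^{2}$)
$\left(- \frac{5}{41} + V{\left(W{\left(-5 \right)} \right)}\right) 48 = \left(- \frac{5}{41} - \left(5 - 2^{2}\right)\right) 48 = \left(\left(-5\right) \frac{1}{41} + \left(-5 + 4\right)\right) 48 = \left(- \frac{5}{41} - 1\right) 48 = \left(- \frac{46}{41}\right) 48 = - \frac{2208}{41}$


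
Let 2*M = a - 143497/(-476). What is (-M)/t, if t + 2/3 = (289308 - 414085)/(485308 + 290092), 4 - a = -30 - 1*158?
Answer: 4017638175/13475917 ≈ 298.13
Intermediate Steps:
a = 192 (a = 4 - (-30 - 1*158) = 4 - (-30 - 158) = 4 - 1*(-188) = 4 + 188 = 192)
M = 13817/56 (M = (192 - 143497/(-476))/2 = (192 - 143497*(-1)/476)/2 = (192 - 367*(-23/28))/2 = (192 + 8441/28)/2 = (½)*(13817/28) = 13817/56 ≈ 246.73)
t = -1925131/2326200 (t = -⅔ + (289308 - 414085)/(485308 + 290092) = -⅔ - 124777/775400 = -1925131/2326200 ≈ -0.82759)
(-M)/t = (-1*13817/56)/(-1925131/2326200) = -13817/56*(-2326200/1925131) = 4017638175/13475917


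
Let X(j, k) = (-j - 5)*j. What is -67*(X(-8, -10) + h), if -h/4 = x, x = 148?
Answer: 41272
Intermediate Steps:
X(j, k) = j*(-5 - j) (X(j, k) = (-5 - j)*j = j*(-5 - j))
h = -592 (h = -4*148 = -592)
-67*(X(-8, -10) + h) = -67*(-1*(-8)*(5 - 8) - 592) = -67*(-1*(-8)*(-3) - 592) = -67*(-24 - 592) = -67*(-616) = 41272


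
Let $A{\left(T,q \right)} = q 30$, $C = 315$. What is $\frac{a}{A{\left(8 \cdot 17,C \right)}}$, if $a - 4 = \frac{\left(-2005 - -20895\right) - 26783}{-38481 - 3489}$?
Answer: $\frac{58591}{132205500} \approx 0.00044318$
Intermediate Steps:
$A{\left(T,q \right)} = 30 q$
$a = \frac{58591}{13990}$ ($a = 4 + \frac{\left(-2005 - -20895\right) - 26783}{-38481 - 3489} = 4 + \frac{\left(-2005 + 20895\right) - 26783}{-41970} = 4 + \left(18890 - 26783\right) \left(- \frac{1}{41970}\right) = 4 - - \frac{2631}{13990} = 4 + \frac{2631}{13990} = \frac{58591}{13990} \approx 4.1881$)
$\frac{a}{A{\left(8 \cdot 17,C \right)}} = \frac{58591}{13990 \cdot 30 \cdot 315} = \frac{58591}{13990 \cdot 9450} = \frac{58591}{13990} \cdot \frac{1}{9450} = \frac{58591}{132205500}$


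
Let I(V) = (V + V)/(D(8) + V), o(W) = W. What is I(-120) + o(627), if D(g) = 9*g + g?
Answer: 633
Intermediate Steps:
D(g) = 10*g
I(V) = 2*V/(80 + V) (I(V) = (V + V)/(10*8 + V) = (2*V)/(80 + V) = 2*V/(80 + V))
I(-120) + o(627) = 2*(-120)/(80 - 120) + 627 = 2*(-120)/(-40) + 627 = 2*(-120)*(-1/40) + 627 = 6 + 627 = 633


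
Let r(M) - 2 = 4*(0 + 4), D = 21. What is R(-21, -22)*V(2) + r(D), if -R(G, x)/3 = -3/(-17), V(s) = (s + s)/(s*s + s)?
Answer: 300/17 ≈ 17.647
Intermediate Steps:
V(s) = 2*s/(s + s²) (V(s) = (2*s)/(s² + s) = (2*s)/(s + s²) = 2*s/(s + s²))
R(G, x) = -9/17 (R(G, x) = -(-9)/(-17) = -(-9)*(-1)/17 = -3*3/17 = -9/17)
r(M) = 18 (r(M) = 2 + 4*(0 + 4) = 2 + 4*4 = 2 + 16 = 18)
R(-21, -22)*V(2) + r(D) = -18/(17*(1 + 2)) + 18 = -18/(17*3) + 18 = -9/17*⅔ + 18 = -6/17 + 18 = 300/17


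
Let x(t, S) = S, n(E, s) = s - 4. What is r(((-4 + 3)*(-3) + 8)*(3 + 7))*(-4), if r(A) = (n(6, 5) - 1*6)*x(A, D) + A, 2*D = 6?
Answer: -380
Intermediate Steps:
n(E, s) = -4 + s
D = 3 (D = (½)*6 = 3)
r(A) = -15 + A (r(A) = ((-4 + 5) - 1*6)*3 + A = (1 - 6)*3 + A = -5*3 + A = -15 + A)
r(((-4 + 3)*(-3) + 8)*(3 + 7))*(-4) = (-15 + ((-4 + 3)*(-3) + 8)*(3 + 7))*(-4) = (-15 + (-1*(-3) + 8)*10)*(-4) = (-15 + (3 + 8)*10)*(-4) = (-15 + 11*10)*(-4) = (-15 + 110)*(-4) = 95*(-4) = -380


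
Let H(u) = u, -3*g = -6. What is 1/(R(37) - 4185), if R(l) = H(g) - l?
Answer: -1/4220 ≈ -0.00023697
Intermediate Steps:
g = 2 (g = -⅓*(-6) = 2)
R(l) = 2 - l
1/(R(37) - 4185) = 1/((2 - 1*37) - 4185) = 1/((2 - 37) - 4185) = 1/(-35 - 4185) = 1/(-4220) = -1/4220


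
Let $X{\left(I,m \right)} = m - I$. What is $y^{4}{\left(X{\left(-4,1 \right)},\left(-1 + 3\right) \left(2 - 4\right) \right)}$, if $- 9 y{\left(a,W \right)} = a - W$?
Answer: $1$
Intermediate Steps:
$y{\left(a,W \right)} = - \frac{a}{9} + \frac{W}{9}$ ($y{\left(a,W \right)} = - \frac{a - W}{9} = - \frac{a}{9} + \frac{W}{9}$)
$y^{4}{\left(X{\left(-4,1 \right)},\left(-1 + 3\right) \left(2 - 4\right) \right)} = \left(- \frac{1 - -4}{9} + \frac{\left(-1 + 3\right) \left(2 - 4\right)}{9}\right)^{4} = \left(- \frac{1 + 4}{9} + \frac{2 \left(-2\right)}{9}\right)^{4} = \left(\left(- \frac{1}{9}\right) 5 + \frac{1}{9} \left(-4\right)\right)^{4} = \left(- \frac{5}{9} - \frac{4}{9}\right)^{4} = \left(-1\right)^{4} = 1$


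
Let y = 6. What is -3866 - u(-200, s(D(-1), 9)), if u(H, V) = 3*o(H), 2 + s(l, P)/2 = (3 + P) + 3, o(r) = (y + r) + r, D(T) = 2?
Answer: -2684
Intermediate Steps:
o(r) = 6 + 2*r (o(r) = (6 + r) + r = 6 + 2*r)
s(l, P) = 8 + 2*P (s(l, P) = -4 + 2*((3 + P) + 3) = -4 + 2*(6 + P) = -4 + (12 + 2*P) = 8 + 2*P)
u(H, V) = 18 + 6*H (u(H, V) = 3*(6 + 2*H) = 18 + 6*H)
-3866 - u(-200, s(D(-1), 9)) = -3866 - (18 + 6*(-200)) = -3866 - (18 - 1200) = -3866 - 1*(-1182) = -3866 + 1182 = -2684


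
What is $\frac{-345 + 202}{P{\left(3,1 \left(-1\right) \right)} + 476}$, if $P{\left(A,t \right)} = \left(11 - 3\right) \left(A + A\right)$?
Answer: $- \frac{143}{524} \approx -0.2729$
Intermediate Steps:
$P{\left(A,t \right)} = 16 A$ ($P{\left(A,t \right)} = 8 \cdot 2 A = 16 A$)
$\frac{-345 + 202}{P{\left(3,1 \left(-1\right) \right)} + 476} = \frac{-345 + 202}{16 \cdot 3 + 476} = - \frac{143}{48 + 476} = - \frac{143}{524}$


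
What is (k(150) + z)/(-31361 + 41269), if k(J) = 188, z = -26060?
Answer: -6468/2477 ≈ -2.6112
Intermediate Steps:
(k(150) + z)/(-31361 + 41269) = (188 - 26060)/(-31361 + 41269) = -25872/9908 = -25872*1/9908 = -6468/2477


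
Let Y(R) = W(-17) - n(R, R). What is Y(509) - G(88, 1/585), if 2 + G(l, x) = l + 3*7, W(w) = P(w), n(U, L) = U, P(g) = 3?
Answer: -613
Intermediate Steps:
W(w) = 3
Y(R) = 3 - R
G(l, x) = 19 + l (G(l, x) = -2 + (l + 3*7) = -2 + (l + 21) = -2 + (21 + l) = 19 + l)
Y(509) - G(88, 1/585) = (3 - 1*509) - (19 + 88) = (3 - 509) - 1*107 = -506 - 107 = -613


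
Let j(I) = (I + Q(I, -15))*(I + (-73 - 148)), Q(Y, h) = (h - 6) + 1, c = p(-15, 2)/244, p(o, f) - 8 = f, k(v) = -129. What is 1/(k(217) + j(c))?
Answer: 14884/63720259 ≈ 0.00023358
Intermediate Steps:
p(o, f) = 8 + f
c = 5/122 (c = (8 + 2)/244 = 10*(1/244) = 5/122 ≈ 0.040984)
Q(Y, h) = -5 + h (Q(Y, h) = (-6 + h) + 1 = -5 + h)
j(I) = (-221 + I)*(-20 + I) (j(I) = (I + (-5 - 15))*(I + (-73 - 148)) = (I - 20)*(I - 221) = (-20 + I)*(-221 + I) = (-221 + I)*(-20 + I))
1/(k(217) + j(c)) = 1/(-129 + (4420 + (5/122)² - 241*5/122)) = 1/(-129 + (4420 + 25/14884 - 1205/122)) = 1/(-129 + 65640295/14884) = 1/(63720259/14884) = 14884/63720259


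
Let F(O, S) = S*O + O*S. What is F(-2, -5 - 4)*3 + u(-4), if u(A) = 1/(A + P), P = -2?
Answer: 647/6 ≈ 107.83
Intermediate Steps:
F(O, S) = 2*O*S (F(O, S) = O*S + O*S = 2*O*S)
u(A) = 1/(-2 + A) (u(A) = 1/(A - 2) = 1/(-2 + A))
F(-2, -5 - 4)*3 + u(-4) = (2*(-2)*(-5 - 4))*3 + 1/(-2 - 4) = (2*(-2)*(-9))*3 + 1/(-6) = 36*3 - ⅙ = 108 - ⅙ = 647/6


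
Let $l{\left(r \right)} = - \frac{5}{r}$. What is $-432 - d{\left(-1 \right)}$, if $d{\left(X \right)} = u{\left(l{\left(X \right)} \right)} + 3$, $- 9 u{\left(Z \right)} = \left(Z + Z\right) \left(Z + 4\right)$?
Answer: $-425$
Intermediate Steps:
$u{\left(Z \right)} = - \frac{2 Z \left(4 + Z\right)}{9}$ ($u{\left(Z \right)} = - \frac{\left(Z + Z\right) \left(Z + 4\right)}{9} = - \frac{2 Z \left(4 + Z\right)}{9}$)
$d{\left(X \right)} = 3 + \frac{10 \left(4 - \frac{5}{X}\right)}{9 X}$ ($d{\left(X \right)} = - \frac{2 \left(- \frac{5}{X}\right) \left(4 - \frac{5}{X}\right)}{9} + 3 = \frac{10 \left(4 - \frac{5}{X}\right)}{9 X} + 3 = 3 + \frac{10 \left(4 - \frac{5}{X}\right)}{9 X}$)
$-432 - d{\left(-1 \right)} = -432 - \left(3 - \frac{50}{9 \cdot 1} + \frac{40}{9 \left(-1\right)}\right) = -432 - \left(3 - \frac{50}{9} + \frac{40}{9} \left(-1\right)\right) = -432 - \left(3 - \frac{50}{9} - \frac{40}{9}\right) = -432 - -7 = -432 + 7 = -425$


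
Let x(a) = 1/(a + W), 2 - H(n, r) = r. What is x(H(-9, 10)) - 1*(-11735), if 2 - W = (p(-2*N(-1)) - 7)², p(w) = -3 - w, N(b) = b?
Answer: 1760249/150 ≈ 11735.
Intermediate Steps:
H(n, r) = 2 - r
W = -142 (W = 2 - ((-3 - (-2)*(-1)) - 7)² = 2 - ((-3 - 1*2) - 7)² = 2 - ((-3 - 2) - 7)² = 2 - (-5 - 7)² = 2 - 1*(-12)² = 2 - 1*144 = 2 - 144 = -142)
x(a) = 1/(-142 + a) (x(a) = 1/(a - 142) = 1/(-142 + a))
x(H(-9, 10)) - 1*(-11735) = 1/(-142 + (2 - 1*10)) - 1*(-11735) = 1/(-142 + (2 - 10)) + 11735 = 1/(-142 - 8) + 11735 = 1/(-150) + 11735 = -1/150 + 11735 = 1760249/150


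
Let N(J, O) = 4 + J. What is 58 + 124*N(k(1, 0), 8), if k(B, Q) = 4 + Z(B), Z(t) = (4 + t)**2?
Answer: 4150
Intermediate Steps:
k(B, Q) = 4 + (4 + B)**2
58 + 124*N(k(1, 0), 8) = 58 + 124*(4 + (4 + (4 + 1)**2)) = 58 + 124*(4 + (4 + 5**2)) = 58 + 124*(4 + (4 + 25)) = 58 + 124*(4 + 29) = 58 + 124*33 = 58 + 4092 = 4150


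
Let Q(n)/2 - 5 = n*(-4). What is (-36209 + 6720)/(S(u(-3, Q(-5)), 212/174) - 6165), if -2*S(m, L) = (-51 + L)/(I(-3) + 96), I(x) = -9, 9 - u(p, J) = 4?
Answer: 446404482/93321439 ≈ 4.7835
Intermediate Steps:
Q(n) = 10 - 8*n (Q(n) = 10 + 2*(n*(-4)) = 10 + 2*(-4*n) = 10 - 8*n)
u(p, J) = 5 (u(p, J) = 9 - 1*4 = 9 - 4 = 5)
S(m, L) = 17/58 - L/174 (S(m, L) = -(-51 + L)/(2*(-9 + 96)) = -(-51 + L)/(2*87) = -(-17/29 + L/87)/2 = 17/58 - L/174)
(-36209 + 6720)/(S(u(-3, Q(-5)), 212/174) - 6165) = (-36209 + 6720)/((17/58 - 106/(87*174)) - 6165) = -29489/((17/58 - 106/(87*174)) - 6165) = -29489/((17/58 - 1/174*106/87) - 6165) = -29489/((17/58 - 53/7569) - 6165) = -29489/(4331/15138 - 6165) = -29489/(-93321439/15138) = -29489*(-15138/93321439) = 446404482/93321439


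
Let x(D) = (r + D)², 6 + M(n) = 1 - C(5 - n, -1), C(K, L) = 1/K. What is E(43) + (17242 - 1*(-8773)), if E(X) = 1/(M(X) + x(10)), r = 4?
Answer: 188842923/7259 ≈ 26015.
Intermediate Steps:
M(n) = -5 - 1/(5 - n) (M(n) = -6 + (1 - 1/(5 - n)) = -5 - 1/(5 - n))
x(D) = (4 + D)²
E(X) = 1/(196 + (26 - 5*X)/(-5 + X)) (E(X) = 1/((26 - 5*X)/(-5 + X) + (4 + 10)²) = 1/((26 - 5*X)/(-5 + X) + 14²) = 1/((26 - 5*X)/(-5 + X) + 196) = 1/(196 + (26 - 5*X)/(-5 + X)))
E(43) + (17242 - 1*(-8773)) = (5 - 1*43)/(954 - 191*43) + (17242 - 1*(-8773)) = (5 - 43)/(954 - 8213) + (17242 + 8773) = -38/(-7259) + 26015 = -1/7259*(-38) + 26015 = 38/7259 + 26015 = 188842923/7259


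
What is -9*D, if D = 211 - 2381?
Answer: 19530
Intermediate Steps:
D = -2170
-9*D = -9*(-2170) = 19530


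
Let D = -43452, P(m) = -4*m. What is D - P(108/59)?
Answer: -2563236/59 ≈ -43445.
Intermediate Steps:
D - P(108/59) = -43452 - (-4)*108/59 = -43452 - 1*(-432/59) = -43452 + 432/59 = -2563236/59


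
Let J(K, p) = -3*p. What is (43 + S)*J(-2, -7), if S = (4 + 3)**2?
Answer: 1932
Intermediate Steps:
S = 49 (S = 7**2 = 49)
(43 + S)*J(-2, -7) = (43 + 49)*(-3*(-7)) = 92*21 = 1932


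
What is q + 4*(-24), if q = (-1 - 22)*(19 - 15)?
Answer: -188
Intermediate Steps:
q = -92 (q = -23*4 = -92)
q + 4*(-24) = -92 + 4*(-24) = -92 - 96 = -188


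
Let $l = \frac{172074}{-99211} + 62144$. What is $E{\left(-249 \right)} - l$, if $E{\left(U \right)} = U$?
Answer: $- \frac{884271407}{14173} \approx -62391.0$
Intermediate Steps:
$l = \frac{880742330}{14173}$ ($l = 172074 \left(- \frac{1}{99211}\right) + 62144 = - \frac{24582}{14173} + 62144 = \frac{880742330}{14173} \approx 62142.0$)
$E{\left(-249 \right)} - l = -249 - \frac{880742330}{14173} = - \frac{884271407}{14173}$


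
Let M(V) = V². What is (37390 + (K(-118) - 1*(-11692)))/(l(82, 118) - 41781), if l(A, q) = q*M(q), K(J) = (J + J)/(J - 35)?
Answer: 7509782/244991403 ≈ 0.030653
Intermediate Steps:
K(J) = 2*J/(-35 + J) (K(J) = (2*J)/(-35 + J) = 2*J/(-35 + J))
l(A, q) = q³ (l(A, q) = q*q² = q³)
(37390 + (K(-118) - 1*(-11692)))/(l(82, 118) - 41781) = (37390 + (2*(-118)/(-35 - 118) - 1*(-11692)))/(118³ - 41781) = (37390 + (2*(-118)/(-153) + 11692))/(1643032 - 41781) = (37390 + (2*(-118)*(-1/153) + 11692))/1601251 = (37390 + (236/153 + 11692))*(1/1601251) = (37390 + 1789112/153)*(1/1601251) = (7509782/153)*(1/1601251) = 7509782/244991403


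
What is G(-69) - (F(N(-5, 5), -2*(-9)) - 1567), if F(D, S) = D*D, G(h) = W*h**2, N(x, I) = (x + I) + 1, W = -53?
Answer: -250767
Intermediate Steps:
N(x, I) = 1 + I + x (N(x, I) = (I + x) + 1 = 1 + I + x)
G(h) = -53*h**2
F(D, S) = D**2
G(-69) - (F(N(-5, 5), -2*(-9)) - 1567) = -53*(-69)**2 - ((1 + 5 - 5)**2 - 1567) = -53*4761 - (1**2 - 1567) = -252333 - (1 - 1567) = -252333 - 1*(-1566) = -252333 + 1566 = -250767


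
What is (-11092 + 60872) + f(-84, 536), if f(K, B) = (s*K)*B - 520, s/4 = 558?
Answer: -100444308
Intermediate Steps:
s = 2232 (s = 4*558 = 2232)
f(K, B) = -520 + 2232*B*K (f(K, B) = (2232*K)*B - 520 = 2232*B*K - 520 = -520 + 2232*B*K)
(-11092 + 60872) + f(-84, 536) = (-11092 + 60872) + (-520 + 2232*536*(-84)) = 49780 + (-520 - 100493568) = 49780 - 100494088 = -100444308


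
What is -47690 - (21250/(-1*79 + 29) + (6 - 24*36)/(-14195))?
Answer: -670927533/14195 ≈ -47265.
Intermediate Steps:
-47690 - (21250/(-1*79 + 29) + (6 - 24*36)/(-14195)) = -47690 - (21250/(-79 + 29) + (6 - 864)*(-1/14195)) = -47690 - (21250/(-50) - 858*(-1/14195)) = -47690 - (21250*(-1/50) + 858/14195) = -47690 - (-425 + 858/14195) = -47690 - 1*(-6032017/14195) = -47690 + 6032017/14195 = -670927533/14195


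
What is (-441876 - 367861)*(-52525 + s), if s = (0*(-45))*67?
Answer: 42531435925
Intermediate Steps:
s = 0 (s = 0*67 = 0)
(-441876 - 367861)*(-52525 + s) = (-441876 - 367861)*(-52525 + 0) = -809737*(-52525) = 42531435925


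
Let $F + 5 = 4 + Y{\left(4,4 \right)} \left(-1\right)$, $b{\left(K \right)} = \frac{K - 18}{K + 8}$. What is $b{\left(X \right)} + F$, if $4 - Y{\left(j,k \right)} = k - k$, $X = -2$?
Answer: $- \frac{25}{3} \approx -8.3333$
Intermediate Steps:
$Y{\left(j,k \right)} = 4$ ($Y{\left(j,k \right)} = 4 - \left(k - k\right) = 4 - 0 = 4 + 0 = 4$)
$b{\left(K \right)} = \frac{-18 + K}{8 + K}$
$F = -5$ ($F = -5 + \left(4 + 4 \left(-1\right)\right) = -5 + \left(4 - 4\right) = -5 + 0 = -5$)
$b{\left(X \right)} + F = \frac{-18 - 2}{8 - 2} - 5 = \frac{1}{6} \left(-20\right) - 5 = - \frac{10}{3} - 5 = - \frac{25}{3}$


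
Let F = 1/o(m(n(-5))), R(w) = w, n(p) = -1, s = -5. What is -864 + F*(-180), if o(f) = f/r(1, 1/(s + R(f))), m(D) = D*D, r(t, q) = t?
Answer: -1044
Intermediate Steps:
m(D) = D²
o(f) = f (o(f) = f/1 = f*1 = f)
F = 1 (F = 1/((-1)²) = 1/1 = 1)
-864 + F*(-180) = -864 + 1*(-180) = -864 - 180 = -1044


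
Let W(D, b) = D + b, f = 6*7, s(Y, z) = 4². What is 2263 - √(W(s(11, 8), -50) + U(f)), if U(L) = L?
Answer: 2263 - 2*√2 ≈ 2260.2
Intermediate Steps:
s(Y, z) = 16
f = 42
2263 - √(W(s(11, 8), -50) + U(f)) = 2263 - √((16 - 50) + 42) = 2263 - √(-34 + 42) = 2263 - √8 = 2263 - 2*√2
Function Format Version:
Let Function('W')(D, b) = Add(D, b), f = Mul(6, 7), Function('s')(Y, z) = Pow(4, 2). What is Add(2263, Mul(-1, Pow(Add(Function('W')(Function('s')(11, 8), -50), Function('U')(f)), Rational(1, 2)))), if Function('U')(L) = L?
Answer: Add(2263, Mul(-2, Pow(2, Rational(1, 2)))) ≈ 2260.2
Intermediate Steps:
Function('s')(Y, z) = 16
f = 42
Add(2263, Mul(-1, Pow(Add(Function('W')(Function('s')(11, 8), -50), Function('U')(f)), Rational(1, 2)))) = Add(2263, Mul(-1, Pow(Add(Add(16, -50), 42), Rational(1, 2)))) = Add(2263, Mul(-1, Pow(Add(-34, 42), Rational(1, 2)))) = Add(2263, Mul(-1, Pow(8, Rational(1, 2)))) = Add(2263, Mul(-1, Mul(2, Pow(2, Rational(1, 2))))) = Add(2263, Mul(-2, Pow(2, Rational(1, 2))))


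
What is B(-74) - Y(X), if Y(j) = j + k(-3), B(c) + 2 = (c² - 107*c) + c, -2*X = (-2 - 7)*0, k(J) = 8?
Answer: 13310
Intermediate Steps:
X = 0 (X = -(-2 - 7)*0/2 = -(-9)*0/2 = -½*0 = 0)
B(c) = -2 + c² - 106*c (B(c) = -2 + ((c² - 107*c) + c) = -2 + (c² - 106*c) = -2 + c² - 106*c)
Y(j) = 8 + j (Y(j) = j + 8 = 8 + j)
B(-74) - Y(X) = (-2 + (-74)² - 106*(-74)) - (8 + 0) = (-2 + 5476 + 7844) - 1*8 = 13318 - 8 = 13310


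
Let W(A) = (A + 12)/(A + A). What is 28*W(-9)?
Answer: -14/3 ≈ -4.6667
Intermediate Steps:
W(A) = (12 + A)/(2*A) (W(A) = (12 + A)/((2*A)) = (12 + A)*(1/(2*A)) = (12 + A)/(2*A))
28*W(-9) = 28*((1/2)*(12 - 9)/(-9)) = 28*((1/2)*(-1/9)*3) = 28*(-1/6) = -14/3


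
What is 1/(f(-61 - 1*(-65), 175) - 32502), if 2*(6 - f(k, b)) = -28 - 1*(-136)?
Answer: -1/32550 ≈ -3.0722e-5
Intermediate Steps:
f(k, b) = -48 (f(k, b) = 6 - (-28 - 1*(-136))/2 = 6 - (-28 + 136)/2 = 6 - 1/2*108 = 6 - 54 = -48)
1/(f(-61 - 1*(-65), 175) - 32502) = 1/(-48 - 32502) = 1/(-32550) = -1/32550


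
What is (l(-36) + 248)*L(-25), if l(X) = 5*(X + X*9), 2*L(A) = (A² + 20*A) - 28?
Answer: -75272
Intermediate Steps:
L(A) = -14 + A²/2 + 10*A (L(A) = ((A² + 20*A) - 28)/2 = (-28 + A² + 20*A)/2 = -14 + A²/2 + 10*A)
l(X) = 50*X (l(X) = 5*(X + 9*X) = 5*(10*X) = 50*X)
(l(-36) + 248)*L(-25) = (50*(-36) + 248)*(-14 + (½)*(-25)² + 10*(-25)) = (-1800 + 248)*(-14 + (½)*625 - 250) = -1552*(-14 + 625/2 - 250) = -1552*97/2 = -75272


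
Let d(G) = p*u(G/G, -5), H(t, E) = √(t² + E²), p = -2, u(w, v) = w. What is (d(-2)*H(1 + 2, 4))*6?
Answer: -60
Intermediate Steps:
H(t, E) = √(E² + t²)
d(G) = -2 (d(G) = -2*G/G = -2*1 = -2)
(d(-2)*H(1 + 2, 4))*6 = -2*√(4² + (1 + 2)²)*6 = -2*√(16 + 3²)*6 = -2*√(16 + 9)*6 = -2*√25*6 = -2*5*6 = -10*6 = -60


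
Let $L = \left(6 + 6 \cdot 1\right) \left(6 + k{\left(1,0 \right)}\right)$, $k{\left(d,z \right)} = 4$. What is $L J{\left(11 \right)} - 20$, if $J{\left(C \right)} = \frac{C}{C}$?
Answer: $100$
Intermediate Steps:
$L = 120$ ($L = \left(6 + 6 \cdot 1\right) \left(6 + 4\right) = \left(6 + 6\right) 10 = 12 \cdot 10 = 120$)
$J{\left(C \right)} = 1$
$L J{\left(11 \right)} - 20 = 120 \cdot 1 - 20 = 120 - 20 = 100$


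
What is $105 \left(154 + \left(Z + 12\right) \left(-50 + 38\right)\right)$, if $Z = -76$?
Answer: $96810$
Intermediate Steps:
$105 \left(154 + \left(Z + 12\right) \left(-50 + 38\right)\right) = 105 \left(154 + \left(-76 + 12\right) \left(-50 + 38\right)\right) = 105 \left(154 - -768\right) = 105 \left(154 + 768\right) = 105 \cdot 922 = 96810$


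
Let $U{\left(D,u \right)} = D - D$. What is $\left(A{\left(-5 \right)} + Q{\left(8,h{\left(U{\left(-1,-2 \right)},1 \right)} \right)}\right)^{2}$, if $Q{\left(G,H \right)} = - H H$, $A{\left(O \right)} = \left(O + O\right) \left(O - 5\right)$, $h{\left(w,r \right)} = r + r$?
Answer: $9216$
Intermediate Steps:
$U{\left(D,u \right)} = 0$
$h{\left(w,r \right)} = 2 r$
$A{\left(O \right)} = 2 O \left(-5 + O\right)$
$Q{\left(G,H \right)} = - H^{2}$
$\left(A{\left(-5 \right)} + Q{\left(8,h{\left(U{\left(-1,-2 \right)},1 \right)} \right)}\right)^{2} = \left(2 \left(-5\right) \left(-5 - 5\right) - \left(2 \cdot 1\right)^{2}\right)^{2} = \left(2 \left(-5\right) \left(-10\right) - 2^{2}\right)^{2} = \left(100 - 4\right)^{2} = 96^{2} = 9216$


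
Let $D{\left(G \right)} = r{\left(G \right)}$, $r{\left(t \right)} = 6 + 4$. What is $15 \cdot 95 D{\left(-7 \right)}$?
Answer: $14250$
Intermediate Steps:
$r{\left(t \right)} = 10$
$D{\left(G \right)} = 10$
$15 \cdot 95 D{\left(-7 \right)} = 15 \cdot 95 \cdot 10 = 1425 \cdot 10 = 14250$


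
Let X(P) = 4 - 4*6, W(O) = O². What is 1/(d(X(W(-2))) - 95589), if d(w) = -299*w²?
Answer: -1/215189 ≈ -4.6471e-6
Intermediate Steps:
X(P) = -20 (X(P) = 4 - 24 = -20)
1/(d(X(W(-2))) - 95589) = 1/(-299*(-20)² - 95589) = 1/(-299*400 - 95589) = 1/(-119600 - 95589) = 1/(-215189) = -1/215189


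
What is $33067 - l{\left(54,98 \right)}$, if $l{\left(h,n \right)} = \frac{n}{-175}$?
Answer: $\frac{826689}{25} \approx 33068.0$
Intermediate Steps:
$l{\left(h,n \right)} = - \frac{n}{175}$ ($l{\left(h,n \right)} = n \left(- \frac{1}{175}\right) = - \frac{n}{175}$)
$33067 - l{\left(54,98 \right)} = 33067 - \left(- \frac{1}{175}\right) 98 = 33067 - - \frac{14}{25} = 33067 + \frac{14}{25} = \frac{826689}{25}$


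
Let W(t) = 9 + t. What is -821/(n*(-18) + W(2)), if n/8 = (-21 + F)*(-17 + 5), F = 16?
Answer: 821/8629 ≈ 0.095144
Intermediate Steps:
n = 480 (n = 8*((-21 + 16)*(-17 + 5)) = 8*(-5*(-12)) = 8*60 = 480)
-821/(n*(-18) + W(2)) = -821/(480*(-18) + (9 + 2)) = -821/(-8640 + 11) = -821/(-8629) = -821*(-1/8629) = 821/8629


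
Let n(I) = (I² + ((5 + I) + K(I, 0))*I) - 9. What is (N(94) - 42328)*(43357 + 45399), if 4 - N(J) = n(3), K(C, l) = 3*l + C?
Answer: -3759437892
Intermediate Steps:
K(C, l) = C + 3*l
n(I) = -9 + I² + I*(5 + 2*I) (n(I) = (I² + ((5 + I) + (I + 3*0))*I) - 9 = (I² + ((5 + I) + (I + 0))*I) - 9 = (I² + ((5 + I) + I)*I) - 9 = (I² + (5 + 2*I)*I) - 9 = (I² + I*(5 + 2*I)) - 9 = -9 + I² + I*(5 + 2*I))
N(J) = -29 (N(J) = 4 - (-9 + 3*3² + 5*3) = 4 - (-9 + 3*9 + 15) = 4 - (-9 + 27 + 15) = 4 - 1*33 = 4 - 33 = -29)
(N(94) - 42328)*(43357 + 45399) = (-29 - 42328)*(43357 + 45399) = -42357*88756 = -3759437892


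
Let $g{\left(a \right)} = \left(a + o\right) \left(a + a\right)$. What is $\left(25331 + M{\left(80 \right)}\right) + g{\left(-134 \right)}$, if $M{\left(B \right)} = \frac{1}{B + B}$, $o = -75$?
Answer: $\frac{13014881}{160} \approx 81343.0$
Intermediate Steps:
$M{\left(B \right)} = \frac{1}{2 B}$
$g{\left(a \right)} = 2 a \left(-75 + a\right)$ ($g{\left(a \right)} = \left(a - 75\right) \left(a + a\right) = \left(-75 + a\right) 2 a = 2 a \left(-75 + a\right)$)
$\left(25331 + M{\left(80 \right)}\right) + g{\left(-134 \right)} = \left(25331 + \frac{1}{2 \cdot 80}\right) + 2 \left(-134\right) \left(-75 - 134\right) = \left(25331 + \frac{1}{2} \cdot \frac{1}{80}\right) + 2 \left(-134\right) \left(-209\right) = \left(25331 + \frac{1}{160}\right) + 56012 = \frac{4052961}{160} + 56012 = \frac{13014881}{160}$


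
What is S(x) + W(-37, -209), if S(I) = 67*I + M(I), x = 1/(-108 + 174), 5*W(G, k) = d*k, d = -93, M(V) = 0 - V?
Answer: 19442/5 ≈ 3888.4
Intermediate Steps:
M(V) = -V
W(G, k) = -93*k/5 (W(G, k) = (-93*k)/5 = -93*k/5)
x = 1/66 ≈ 0.015152
S(I) = 66*I (S(I) = 67*I - I = 66*I)
S(x) + W(-37, -209) = 66*(1/66) - 93/5*(-209) = 1 + 19437/5 = 19442/5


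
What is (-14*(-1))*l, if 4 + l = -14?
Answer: -252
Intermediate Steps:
l = -18 (l = -4 - 14 = -18)
(-14*(-1))*l = -14*(-1)*(-18) = 14*(-18) = -252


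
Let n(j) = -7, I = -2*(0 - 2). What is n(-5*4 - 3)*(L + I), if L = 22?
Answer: -182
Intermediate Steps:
I = 4 (I = -2*(-2) = 4)
n(-5*4 - 3)*(L + I) = -7*(22 + 4) = -7*26 = -182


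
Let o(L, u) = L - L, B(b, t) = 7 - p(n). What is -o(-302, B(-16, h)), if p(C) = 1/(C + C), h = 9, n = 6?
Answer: 0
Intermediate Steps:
p(C) = 1/(2*C)
B(b, t) = 83/12 (B(b, t) = 7 - 1/(2*6) = 7 - 1*1/12 = 7 - 1/12 = 83/12)
o(L, u) = 0
-o(-302, B(-16, h)) = -1*0 = 0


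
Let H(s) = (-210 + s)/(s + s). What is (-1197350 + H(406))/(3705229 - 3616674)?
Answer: -34723143/2568095 ≈ -13.521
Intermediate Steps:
H(s) = (-210 + s)/(2*s) (H(s) = (-210 + s)/((2*s)) = (-210 + s)*(1/(2*s)) = (-210 + s)/(2*s))
(-1197350 + H(406))/(3705229 - 3616674) = (-1197350 + (½)*(-210 + 406)/406)/(3705229 - 3616674) = (-1197350 + (½)*(1/406)*196)/88555 = (-1197350 + 7/29)*(1/88555) = -34723143/29*1/88555 = -34723143/2568095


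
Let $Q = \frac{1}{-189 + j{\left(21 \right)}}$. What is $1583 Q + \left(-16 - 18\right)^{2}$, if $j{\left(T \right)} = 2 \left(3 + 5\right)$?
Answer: $\frac{198405}{173} \approx 1146.8$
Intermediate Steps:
$j{\left(T \right)} = 16$ ($j{\left(T \right)} = 2 \cdot 8 = 16$)
$Q = - \frac{1}{173}$ ($Q = \frac{1}{-189 + 16} = \frac{1}{-173} = - \frac{1}{173} \approx -0.0057803$)
$1583 Q + \left(-16 - 18\right)^{2} = 1583 \left(- \frac{1}{173}\right) + \left(-16 - 18\right)^{2} = - \frac{1583}{173} + \left(-34\right)^{2} = - \frac{1583}{173} + 1156 = \frac{198405}{173}$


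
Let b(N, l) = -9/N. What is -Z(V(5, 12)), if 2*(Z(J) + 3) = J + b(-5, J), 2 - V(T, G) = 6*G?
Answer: 371/10 ≈ 37.100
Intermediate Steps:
V(T, G) = 2 - 6*G
Z(J) = -21/10 + J/2 (Z(J) = -3 + (J - 9/(-5))/2 = -3 + (J - 9*(-1/5))/2 = -3 + (J + 9/5)/2 = -3 + (9/5 + J)/2 = -3 + (9/10 + J/2) = -21/10 + J/2)
-Z(V(5, 12)) = -(-21/10 + (2 - 6*12)/2) = -(-21/10 + (2 - 72)/2) = -(-21/10 + (1/2)*(-70)) = -(-21/10 - 35) = -1*(-371/10) = 371/10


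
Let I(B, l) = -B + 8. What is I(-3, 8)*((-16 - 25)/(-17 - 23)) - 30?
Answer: -749/40 ≈ -18.725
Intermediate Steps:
I(B, l) = 8 - B
I(-3, 8)*((-16 - 25)/(-17 - 23)) - 30 = (8 - 1*(-3))*((-16 - 25)/(-17 - 23)) - 30 = (8 + 3)*(-41/(-40)) - 30 = 11*(-41*(-1/40)) - 30 = 11*(41/40) - 30 = 451/40 - 30 = -749/40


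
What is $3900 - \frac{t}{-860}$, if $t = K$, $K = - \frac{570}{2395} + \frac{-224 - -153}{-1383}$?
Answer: $\frac{2221880654347}{569713020} \approx 3900.0$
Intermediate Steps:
$K = - \frac{123653}{662457}$ ($K = \left(-570\right) \frac{1}{2395} + \left(-224 + 153\right) \left(- \frac{1}{1383}\right) = - \frac{114}{479} - - \frac{71}{1383} = - \frac{114}{479} + \frac{71}{1383} = - \frac{123653}{662457} \approx -0.18666$)
$t = - \frac{123653}{662457} \approx -0.18666$
$3900 - \frac{t}{-860} = 3900 - - \frac{123653}{662457 \left(-860\right)} = 3900 - \left(- \frac{123653}{662457}\right) \left(- \frac{1}{860}\right) = 3900 - \frac{123653}{569713020} = \frac{2221880654347}{569713020}$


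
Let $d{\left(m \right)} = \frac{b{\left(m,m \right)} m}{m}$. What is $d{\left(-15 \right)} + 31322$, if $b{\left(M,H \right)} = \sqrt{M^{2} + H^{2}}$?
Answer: $31322 + 15 \sqrt{2} \approx 31343.0$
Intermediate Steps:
$b{\left(M,H \right)} = \sqrt{H^{2} + M^{2}}$
$d{\left(m \right)} = \sqrt{2} \sqrt{m^{2}}$ ($d{\left(m \right)} = \frac{\sqrt{m^{2} + m^{2}} m}{m} = \frac{\sqrt{2 m^{2}} m}{m} = \frac{\sqrt{2} \sqrt{m^{2}} m}{m} = \frac{m \sqrt{2} \sqrt{m^{2}}}{m} = \sqrt{2} \sqrt{m^{2}}$)
$d{\left(-15 \right)} + 31322 = \sqrt{2} \sqrt{\left(-15\right)^{2}} + 31322 = \sqrt{2} \sqrt{225} + 31322 = \sqrt{2} \cdot 15 + 31322 = 15 \sqrt{2} + 31322 = 31322 + 15 \sqrt{2}$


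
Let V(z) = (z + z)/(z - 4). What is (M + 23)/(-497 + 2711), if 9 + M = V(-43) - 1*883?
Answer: -40757/104058 ≈ -0.39168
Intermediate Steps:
V(z) = 2*z/(-4 + z) (V(z) = (2*z)/(-4 + z) = 2*z/(-4 + z))
M = -41838/47 (M = -9 + (2*(-43)/(-4 - 43) - 1*883) = -9 + (2*(-43)/(-47) - 883) = -9 + (2*(-43)*(-1/47) - 883) = -9 + (86/47 - 883) = -9 - 41415/47 = -41838/47 ≈ -890.17)
(M + 23)/(-497 + 2711) = (-41838/47 + 23)/(-497 + 2711) = -40757/47/2214 = -40757/47*1/2214 = -40757/104058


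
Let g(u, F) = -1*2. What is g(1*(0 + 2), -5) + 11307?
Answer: 11305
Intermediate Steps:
g(u, F) = -2
g(1*(0 + 2), -5) + 11307 = -2 + 11307 = 11305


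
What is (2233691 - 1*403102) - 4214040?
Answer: -2383451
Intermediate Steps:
(2233691 - 1*403102) - 4214040 = (2233691 - 403102) - 4214040 = 1830589 - 4214040 = -2383451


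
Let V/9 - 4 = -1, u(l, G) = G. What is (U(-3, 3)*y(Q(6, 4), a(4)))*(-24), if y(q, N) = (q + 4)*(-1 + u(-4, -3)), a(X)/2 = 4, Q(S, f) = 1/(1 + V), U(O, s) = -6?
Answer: -16272/7 ≈ -2324.6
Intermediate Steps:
V = 27 (V = 36 + 9*(-1) = 36 - 9 = 27)
Q(S, f) = 1/28 (Q(S, f) = 1/(1 + 27) = 1/28)
a(X) = 8 (a(X) = 2*4 = 8)
y(q, N) = -16 - 4*q (y(q, N) = (q + 4)*(-1 - 3) = (4 + q)*(-4) = -16 - 4*q)
(U(-3, 3)*y(Q(6, 4), a(4)))*(-24) = -6*(-16 - 4*1/28)*(-24) = -6*(-16 - ⅐)*(-24) = -6*(-113/7)*(-24) = (678/7)*(-24) = -16272/7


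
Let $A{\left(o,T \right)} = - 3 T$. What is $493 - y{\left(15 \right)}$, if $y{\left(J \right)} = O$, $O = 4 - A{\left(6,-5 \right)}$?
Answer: $504$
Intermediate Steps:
$O = -11$ ($O = 4 - \left(-3\right) \left(-5\right) = 4 - 15 = -11$)
$y{\left(J \right)} = -11$
$493 - y{\left(15 \right)} = 493 - -11 = 493 + 11 = 504$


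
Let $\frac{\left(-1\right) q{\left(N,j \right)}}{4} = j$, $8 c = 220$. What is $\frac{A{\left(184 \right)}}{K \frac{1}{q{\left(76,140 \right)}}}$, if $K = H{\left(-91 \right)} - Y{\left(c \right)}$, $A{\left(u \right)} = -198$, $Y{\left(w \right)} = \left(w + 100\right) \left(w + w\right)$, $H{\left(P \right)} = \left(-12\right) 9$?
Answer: $- \frac{73920}{4747} \approx -15.572$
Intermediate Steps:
$c = \frac{55}{2}$ ($c = \frac{1}{8} \cdot 220 = \frac{55}{2} \approx 27.5$)
$H{\left(P \right)} = -108$
$Y{\left(w \right)} = 2 w \left(100 + w\right)$ ($Y{\left(w \right)} = \left(100 + w\right) 2 w = 2 w \left(100 + w\right)$)
$q{\left(N,j \right)} = - 4 j$
$K = - \frac{14241}{2}$ ($K = -108 - 2 \cdot \frac{55}{2} \left(100 + \frac{55}{2}\right) = -108 - 2 \cdot \frac{55}{2} \cdot \frac{255}{2} = -108 - \frac{14025}{2} = - \frac{14241}{2} \approx -7120.5$)
$\frac{A{\left(184 \right)}}{K \frac{1}{q{\left(76,140 \right)}}} = - \frac{198}{\left(- \frac{14241}{2}\right) \frac{1}{\left(-4\right) 140}} = - \frac{198}{\left(- \frac{14241}{2}\right) \frac{1}{-560}} = - \frac{198}{\left(- \frac{14241}{2}\right) \left(- \frac{1}{560}\right)} = - \frac{198}{\frac{14241}{1120}} = \left(-198\right) \frac{1120}{14241} = - \frac{73920}{4747}$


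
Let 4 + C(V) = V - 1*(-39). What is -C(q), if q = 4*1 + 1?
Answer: -40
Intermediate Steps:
q = 5 (q = 4 + 1 = 5)
C(V) = 35 + V (C(V) = -4 + (V - 1*(-39)) = -4 + (V + 39) = -4 + (39 + V) = 35 + V)
-C(q) = -(35 + 5) = -1*40 = -40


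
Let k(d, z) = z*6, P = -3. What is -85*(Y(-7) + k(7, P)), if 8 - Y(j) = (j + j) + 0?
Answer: -340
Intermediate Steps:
Y(j) = 8 - 2*j (Y(j) = 8 - ((j + j) + 0) = 8 - (2*j + 0) = 8 - 2*j)
k(d, z) = 6*z
-85*(Y(-7) + k(7, P)) = -85*((8 - 2*(-7)) + 6*(-3)) = -85*((8 + 14) - 18) = -85*(22 - 18) = -85*4 = -340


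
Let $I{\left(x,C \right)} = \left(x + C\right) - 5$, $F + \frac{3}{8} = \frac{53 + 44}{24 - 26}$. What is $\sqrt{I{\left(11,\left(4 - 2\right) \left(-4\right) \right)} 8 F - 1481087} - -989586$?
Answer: $989586 + i \sqrt{1480305} \approx 9.8959 \cdot 10^{5} + 1216.7 i$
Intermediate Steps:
$F = - \frac{391}{8}$ ($F = - \frac{3}{8} + \frac{53 + 44}{24 - 26} = - \frac{3}{8} + \frac{97}{-2} = - \frac{3}{8} + 97 \left(- \frac{1}{2}\right) = - \frac{3}{8} - \frac{97}{2} = - \frac{391}{8} \approx -48.875$)
$I{\left(x,C \right)} = -5 + C + x$ ($I{\left(x,C \right)} = \left(C + x\right) - 5 = -5 + C + x$)
$\sqrt{I{\left(11,\left(4 - 2\right) \left(-4\right) \right)} 8 F - 1481087} - -989586 = \sqrt{\left(-5 + \left(4 - 2\right) \left(-4\right) + 11\right) 8 \left(- \frac{391}{8}\right) - 1481087} - -989586 = \sqrt{\left(-5 + 2 \left(-4\right) + 11\right) 8 \left(- \frac{391}{8}\right) - 1481087} + 989586 = \sqrt{\left(-5 - 8 + 11\right) 8 \left(- \frac{391}{8}\right) - 1481087} + 989586 = \sqrt{\left(-2\right) 8 \left(- \frac{391}{8}\right) - 1481087} + 989586 = \sqrt{\left(-16\right) \left(- \frac{391}{8}\right) - 1481087} + 989586 = \sqrt{782 - 1481087} + 989586 = \sqrt{-1480305} + 989586 = i \sqrt{1480305} + 989586 = 989586 + i \sqrt{1480305}$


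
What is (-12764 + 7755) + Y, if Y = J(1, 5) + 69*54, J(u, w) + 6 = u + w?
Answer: -1283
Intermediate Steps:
J(u, w) = -6 + u + w (J(u, w) = -6 + (u + w) = -6 + u + w)
Y = 3726 (Y = (-6 + 1 + 5) + 69*54 = 0 + 3726 = 3726)
(-12764 + 7755) + Y = (-12764 + 7755) + 3726 = -5009 + 3726 = -1283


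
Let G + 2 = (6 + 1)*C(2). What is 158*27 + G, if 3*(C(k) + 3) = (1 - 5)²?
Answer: 12841/3 ≈ 4280.3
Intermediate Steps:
C(k) = 7/3 (C(k) = -3 + (1 - 5)²/3 = -3 + (⅓)*(-4)² = -3 + (⅓)*16 = -3 + 16/3 = 7/3)
G = 43/3 (G = -2 + (6 + 1)*(7/3) = -2 + 7*(7/3) = -2 + 49/3 = 43/3 ≈ 14.333)
158*27 + G = 158*27 + 43/3 = 4266 + 43/3 = 12841/3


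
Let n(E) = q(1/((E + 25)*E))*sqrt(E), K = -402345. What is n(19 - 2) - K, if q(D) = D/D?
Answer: 402345 + sqrt(17) ≈ 4.0235e+5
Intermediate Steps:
q(D) = 1
n(E) = sqrt(E) (n(E) = 1*sqrt(E) = sqrt(E))
n(19 - 2) - K = sqrt(19 - 2) - 1*(-402345) = sqrt(17) + 402345 = 402345 + sqrt(17)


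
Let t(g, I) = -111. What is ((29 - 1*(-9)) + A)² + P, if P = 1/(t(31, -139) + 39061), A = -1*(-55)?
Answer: 336878551/38950 ≈ 8649.0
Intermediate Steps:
A = 55
P = 1/38950 (P = 1/(-111 + 39061) = 1/38950 ≈ 2.5674e-5)
((29 - 1*(-9)) + A)² + P = ((29 - 1*(-9)) + 55)² + 1/38950 = ((29 + 9) + 55)² + 1/38950 = (38 + 55)² + 1/38950 = 93² + 1/38950 = 8649 + 1/38950 = 336878551/38950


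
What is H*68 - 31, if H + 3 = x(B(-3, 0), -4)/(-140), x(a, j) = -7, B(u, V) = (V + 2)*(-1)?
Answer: -1158/5 ≈ -231.60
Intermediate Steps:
B(u, V) = -2 - V (B(u, V) = (2 + V)*(-1) = -2 - V)
H = -59/20 (H = -3 - 7/(-140) = -3 - 7*(-1/140) = -3 + 1/20 = -59/20 ≈ -2.9500)
H*68 - 31 = -59/20*68 - 31 = -1003/5 - 31 = -1158/5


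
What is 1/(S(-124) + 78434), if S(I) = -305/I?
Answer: 124/9726121 ≈ 1.2749e-5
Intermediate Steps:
1/(S(-124) + 78434) = 1/(-305/(-124) + 78434) = 1/(-305*(-1/124) + 78434) = 1/(305/124 + 78434) = 1/(9726121/124) = 124/9726121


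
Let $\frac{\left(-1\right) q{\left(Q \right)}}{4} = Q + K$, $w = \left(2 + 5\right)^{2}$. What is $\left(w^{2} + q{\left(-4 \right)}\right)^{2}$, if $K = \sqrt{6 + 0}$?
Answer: $5841985 - 19336 \sqrt{6} \approx 5.7946 \cdot 10^{6}$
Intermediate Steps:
$K = \sqrt{6} \approx 2.4495$
$w = 49$ ($w = 7^{2} = 49$)
$q{\left(Q \right)} = - 4 Q - 4 \sqrt{6}$ ($q{\left(Q \right)} = - 4 \left(Q + \sqrt{6}\right) = - 4 Q - 4 \sqrt{6}$)
$\left(w^{2} + q{\left(-4 \right)}\right)^{2} = \left(49^{2} - \left(-16 + 4 \sqrt{6}\right)\right)^{2} = \left(2401 + \left(16 - 4 \sqrt{6}\right)\right)^{2} = \left(2417 - 4 \sqrt{6}\right)^{2}$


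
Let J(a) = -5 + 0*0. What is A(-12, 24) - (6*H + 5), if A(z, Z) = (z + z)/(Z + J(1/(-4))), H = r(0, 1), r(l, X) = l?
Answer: -119/19 ≈ -6.2632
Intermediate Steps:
J(a) = -5 (J(a) = -5 + 0 = -5)
H = 0
A(z, Z) = 2*z/(-5 + Z) (A(z, Z) = (z + z)/(Z - 5) = (2*z)/(-5 + Z) = 2*z/(-5 + Z))
A(-12, 24) - (6*H + 5) = 2*(-12)/(-5 + 24) - (6*0 + 5) = 2*(-12)/19 - (0 + 5) = 2*(-12)*(1/19) - 1*5 = -24/19 - 5 = -119/19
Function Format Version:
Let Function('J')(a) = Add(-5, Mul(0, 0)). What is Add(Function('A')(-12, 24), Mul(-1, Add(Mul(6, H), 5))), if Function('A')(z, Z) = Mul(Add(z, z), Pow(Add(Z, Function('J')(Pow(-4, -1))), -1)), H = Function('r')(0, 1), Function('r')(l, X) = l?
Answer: Rational(-119, 19) ≈ -6.2632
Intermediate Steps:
Function('J')(a) = -5 (Function('J')(a) = Add(-5, 0) = -5)
H = 0
Function('A')(z, Z) = Mul(2, z, Pow(Add(-5, Z), -1)) (Function('A')(z, Z) = Mul(Add(z, z), Pow(Add(Z, -5), -1)) = Mul(Mul(2, z), Pow(Add(-5, Z), -1)) = Mul(2, z, Pow(Add(-5, Z), -1)))
Add(Function('A')(-12, 24), Mul(-1, Add(Mul(6, H), 5))) = Add(Mul(2, -12, Pow(Add(-5, 24), -1)), Mul(-1, Add(Mul(6, 0), 5))) = Add(Mul(2, -12, Pow(19, -1)), Mul(-1, Add(0, 5))) = Add(Mul(2, -12, Rational(1, 19)), Mul(-1, 5)) = Add(Rational(-24, 19), -5) = Rational(-119, 19)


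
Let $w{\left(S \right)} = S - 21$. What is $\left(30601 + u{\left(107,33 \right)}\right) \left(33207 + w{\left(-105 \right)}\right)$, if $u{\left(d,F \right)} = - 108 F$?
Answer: $894410997$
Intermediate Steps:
$w{\left(S \right)} = -21 + S$ ($w{\left(S \right)} = S - 21 = -21 + S$)
$\left(30601 + u{\left(107,33 \right)}\right) \left(33207 + w{\left(-105 \right)}\right) = \left(30601 - 3564\right) \left(33207 - 126\right) = 27037 \cdot 33081 = 894410997$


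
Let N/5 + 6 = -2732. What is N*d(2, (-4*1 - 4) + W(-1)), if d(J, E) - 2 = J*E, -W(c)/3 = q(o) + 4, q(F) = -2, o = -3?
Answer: 355940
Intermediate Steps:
N = -13690 (N = -30 + 5*(-2732) = -30 - 13660 = -13690)
W(c) = -6 (W(c) = -3*(-2 + 4) = -3*2 = -6)
d(J, E) = 2 + E*J (d(J, E) = 2 + J*E = 2 + E*J)
N*d(2, (-4*1 - 4) + W(-1)) = -13690*(2 + ((-4*1 - 4) - 6)*2) = -13690*(2 + ((-4 - 4) - 6)*2) = -13690*(2 + (-8 - 6)*2) = -13690*(2 - 14*2) = -13690*(2 - 28) = -13690*(-26) = 355940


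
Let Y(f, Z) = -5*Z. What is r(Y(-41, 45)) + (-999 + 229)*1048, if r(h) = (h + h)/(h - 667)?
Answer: -359903935/446 ≈ -8.0696e+5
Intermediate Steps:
r(h) = 2*h/(-667 + h) (r(h) = (2*h)/(-667 + h) = 2*h/(-667 + h))
r(Y(-41, 45)) + (-999 + 229)*1048 = 2*(-5*45)/(-667 - 5*45) + (-999 + 229)*1048 = 2*(-225)/(-667 - 225) - 770*1048 = 2*(-225)/(-892) - 806960 = 2*(-225)*(-1/892) - 806960 = 225/446 - 806960 = -359903935/446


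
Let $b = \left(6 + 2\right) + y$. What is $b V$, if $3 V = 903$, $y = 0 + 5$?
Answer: $3913$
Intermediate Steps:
$y = 5$
$V = 301$ ($V = \frac{1}{3} \cdot 903 = 301$)
$b = 13$ ($b = \left(6 + 2\right) + 5 = 8 + 5 = 13$)
$b V = 13 \cdot 301 = 3913$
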